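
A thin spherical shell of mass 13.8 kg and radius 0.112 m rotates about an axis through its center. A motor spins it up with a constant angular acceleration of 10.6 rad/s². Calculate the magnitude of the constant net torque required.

τ ≈ 1.22 N·m

I = (2/3)MR² = (2/3)(13.8)(0.112)² = 0.1154 kg·m².
τ = Iα = (0.1154)(10.60) = 1.223 N·m.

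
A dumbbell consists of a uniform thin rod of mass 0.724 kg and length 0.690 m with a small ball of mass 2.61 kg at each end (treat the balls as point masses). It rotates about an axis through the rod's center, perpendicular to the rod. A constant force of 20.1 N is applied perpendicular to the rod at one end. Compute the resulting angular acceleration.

α ≈ 10.7 rad/s²

I_rod = (1/12)ML² = (1/12)(0.724)(0.690)² = 0.02872 kg·m².
I_balls = 2·m·(L/2)² = 2(2.61)(0.3450)² = 0.6213 kg·m².
Total I = 0.6500 kg·m².
τ = F·(L/2) = (20.1)(0.345) = 6.934 N·m.
α = τ/I = 6.934/0.6500 = 10.67 rad/s².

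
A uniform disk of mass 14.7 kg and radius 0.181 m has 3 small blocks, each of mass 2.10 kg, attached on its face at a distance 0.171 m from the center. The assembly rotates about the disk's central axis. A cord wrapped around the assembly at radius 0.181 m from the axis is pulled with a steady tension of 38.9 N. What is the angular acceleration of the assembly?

I_disk = ½MR² = ½(14.7)(0.181)² = 0.2408 kg·m².
I_blocks = 3·m·r² = 3(2.10)(0.171)² = 0.1842 kg·m².
Total I = 0.4250 kg·m².
τ = F r = (38.9)(0.181) = 7.041 N·m.
α = τ/I = 7.041/0.4250 = 16.57 rad/s².

α ≈ 16.6 rad/s²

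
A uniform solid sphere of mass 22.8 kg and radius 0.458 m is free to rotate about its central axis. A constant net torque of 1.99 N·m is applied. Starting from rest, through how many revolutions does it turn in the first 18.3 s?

I = (2/5)MR² = (2/5)(22.8)(0.458)² = 1.913 kg·m².
α = τ/I = 1.99/1.913 = 1.040 rad/s².
θ = ½αt² = ½(1.040)(18.3)² = 174.2 rad.
Revolutions = θ/(2π) = 27.72.

≈ 27.7 revolutions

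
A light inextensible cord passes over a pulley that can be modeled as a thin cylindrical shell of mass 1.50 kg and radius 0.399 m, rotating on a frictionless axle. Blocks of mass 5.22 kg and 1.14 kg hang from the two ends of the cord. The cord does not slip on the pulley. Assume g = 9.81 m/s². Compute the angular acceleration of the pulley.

I = MR² = (1.50)(0.399)² = 0.2388 kg·m².
Heavier block: m₁g − T₁ = m₁a. Lighter block: T₂ − m₂g = m₂a.
Pulley: (T₁ − T₂)R = Iα = I(a/R), so T₁ − T₂ = (I/R²)a = 1·M_p a = 1.500·a.
Adding the three: (m₁ − m₂)g = (m₁ + m₂ + 1.500)a, so a = (5.22 − 1.14)(9.81)/(5.22 + 1.14 + 1.500) = 5.092 m/s².
α = a/R = 5.092/0.399 = 12.76 rad/s².

α ≈ 12.8 rad/s²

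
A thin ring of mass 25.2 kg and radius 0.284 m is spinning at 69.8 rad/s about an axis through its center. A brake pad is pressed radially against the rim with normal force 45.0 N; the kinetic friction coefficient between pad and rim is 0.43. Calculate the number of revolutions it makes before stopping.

I = MR² = (25.2)(0.284)² = 2.033 kg·m².
Friction force f = μN = (0.43)(45.0) = 19.35 N at the rim; torque magnitude τ = fR = 5.495 N·m, opposing ω.
|α| = τ/I = 5.495/2.033 = 2.704 rad/s² (deceleration).
ω² = ω₀² − 2|α|θ with ω = 0 ⇒ θ = ω₀²/(2|α|) = 901.0 rad = 143.4 rev.

≈ 143 revolutions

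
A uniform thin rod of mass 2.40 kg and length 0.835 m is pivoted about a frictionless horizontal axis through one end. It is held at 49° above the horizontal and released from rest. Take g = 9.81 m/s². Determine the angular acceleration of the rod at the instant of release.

α ≈ 11.6 rad/s²

About the pivot, I = (1/3)ML² = (1/3)(2.40)(0.835)² = 0.5578 kg·m².
The weight acts at the center, a distance L/2 = 0.4175 m from the pivot; τ = Mg(L/2) cos 49° = 6.449 N·m.
α = τ/I = 6.449/0.5578 = 11.56 rad/s².
(Equivalently α = (3g/(2L)) cos 49° = 11.56 rad/s².)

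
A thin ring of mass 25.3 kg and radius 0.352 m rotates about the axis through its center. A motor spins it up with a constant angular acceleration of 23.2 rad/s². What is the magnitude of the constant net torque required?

I = MR² = (25.3)(0.352)² = 3.135 kg·m².
τ = Iα = (3.135)(23.20) = 72.73 N·m.

τ ≈ 72.7 N·m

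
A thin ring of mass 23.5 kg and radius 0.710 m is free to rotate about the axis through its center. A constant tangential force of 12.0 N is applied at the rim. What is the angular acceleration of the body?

I = MR² = (23.5)(0.710)² = 11.85 kg·m².
τ = F R = (12.0)(0.710) = 8.520 N·m.
Newton's second law for rotation, τ = Iα, gives α = τ/I = 8.520/11.85 = 0.7192 rad/s².

α ≈ 0.719 rad/s²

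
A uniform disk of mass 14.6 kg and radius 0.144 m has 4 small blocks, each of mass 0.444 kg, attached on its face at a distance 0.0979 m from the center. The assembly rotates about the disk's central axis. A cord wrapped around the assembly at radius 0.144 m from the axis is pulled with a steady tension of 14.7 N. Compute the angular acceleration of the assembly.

I_disk = ½MR² = ½(14.6)(0.144)² = 0.1514 kg·m².
I_blocks = 4·m·r² = 4(0.444)(0.0979)² = 0.01702 kg·m².
Total I = 0.1684 kg·m².
τ = F r = (14.7)(0.144) = 2.117 N·m.
α = τ/I = 2.117/0.1684 = 12.57 rad/s².

α ≈ 12.6 rad/s²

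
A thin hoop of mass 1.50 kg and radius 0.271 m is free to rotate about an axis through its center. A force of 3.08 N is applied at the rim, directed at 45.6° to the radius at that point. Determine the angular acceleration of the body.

I = MR² = (1.50)(0.271)² = 0.1102 kg·m².
Only the tangential component produces torque: τ = F R sinθ = (3.08)(0.271) sin 45.6° = 0.5964 N·m.
Newton's second law for rotation, τ = Iα, gives α = τ/I = 0.5964/0.1102 = 5.413 rad/s².

α ≈ 5.41 rad/s²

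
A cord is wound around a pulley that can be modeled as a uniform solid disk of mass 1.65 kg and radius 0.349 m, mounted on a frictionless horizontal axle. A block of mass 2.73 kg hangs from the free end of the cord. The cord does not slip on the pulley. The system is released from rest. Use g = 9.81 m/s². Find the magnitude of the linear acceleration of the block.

a ≈ 7.53 m/s²

I = ½MR² = (1/2)(1.65)(0.349)² = 0.1005 kg·m².
Block: mg − T = ma. Pulley: TR = Iα. No-slip: a = αR, so T = (I/R²)a = 0.8250·a.
Then mg = (m + 0.8250)a, so a = (2.73)(9.81)/(2.73 + 0.8250) = 7.533 m/s².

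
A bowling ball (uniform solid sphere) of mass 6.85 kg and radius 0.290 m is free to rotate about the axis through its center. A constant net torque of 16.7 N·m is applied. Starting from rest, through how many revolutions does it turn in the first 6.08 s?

≈ 213 revolutions

I = (2/5)MR² = (2/5)(6.85)(0.290)² = 0.2304 kg·m².
α = τ/I = 16.7/0.2304 = 72.47 rad/s².
θ = ½αt² = ½(72.47)(6.08)² = 1340 rad.
Revolutions = θ/(2π) = 213.2.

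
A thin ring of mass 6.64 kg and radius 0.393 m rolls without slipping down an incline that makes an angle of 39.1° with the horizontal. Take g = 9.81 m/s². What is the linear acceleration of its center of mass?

Translation along the incline: Mg sinθ − f = Ma.
Rotation about the center: fR = Iα with I = MR². No-slip gives a = αR, so f = (I/R²)a = M a.
Substituting: Mg sinθ = (1 + 1.000)Ma, so a = g sinθ/(1 + 1.000) = (9.81) sin 39.1° / 2.000 = 3.093 m/s².

a ≈ 3.09 m/s²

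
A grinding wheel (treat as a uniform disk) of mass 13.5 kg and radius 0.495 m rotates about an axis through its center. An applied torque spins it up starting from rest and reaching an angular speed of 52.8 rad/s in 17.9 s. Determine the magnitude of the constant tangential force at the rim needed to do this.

I = ½MR² = (1/2)(13.5)(0.495)² = 1.654 kg·m².
α = Δω/Δt = (52.8 − 0)/17.9 = 2.950 rad/s².
The required torque is τ = Iα = (1.654)(2.950) = 4.879 N·m.
A tangential force at the rim gives τ = FR, so F = τ/R = 4.879/0.495 = 9.856 N.

F ≈ 9.86 N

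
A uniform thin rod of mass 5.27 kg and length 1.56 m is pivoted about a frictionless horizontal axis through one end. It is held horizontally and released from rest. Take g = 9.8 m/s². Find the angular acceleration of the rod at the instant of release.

α ≈ 9.42 rad/s²

About the pivot, I = (1/3)ML² = (1/3)(5.27)(1.56)² = 4.275 kg·m².
The weight acts at the center, a distance L/2 = 0.7800 m from the pivot; τ = Mg(L/2) = 40.28 N·m.
α = τ/I = 40.28/4.275 = 9.423 rad/s².
(Equivalently α = (3g/(2L)) = 9.423 rad/s².)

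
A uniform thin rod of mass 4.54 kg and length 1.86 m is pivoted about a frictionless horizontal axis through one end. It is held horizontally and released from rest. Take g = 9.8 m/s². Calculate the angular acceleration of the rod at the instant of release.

About the pivot, I = (1/3)ML² = (1/3)(4.54)(1.86)² = 5.236 kg·m².
The weight acts at the center, a distance L/2 = 0.9300 m from the pivot; τ = Mg(L/2) = 41.38 N·m.
α = τ/I = 41.38/5.236 = 7.903 rad/s².

α ≈ 7.90 rad/s²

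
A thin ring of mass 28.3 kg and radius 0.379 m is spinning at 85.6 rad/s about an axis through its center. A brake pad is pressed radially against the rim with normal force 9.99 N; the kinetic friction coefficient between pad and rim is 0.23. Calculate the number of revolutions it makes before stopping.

≈ 2720 revolutions

I = MR² = (28.3)(0.379)² = 4.065 kg·m².
Friction force f = μN = (0.23)(9.99) = 2.298 N at the rim; torque magnitude τ = fR = 0.8708 N·m, opposing ω.
|α| = τ/I = 0.8708/4.065 = 0.2142 rad/s² (deceleration).
ω² = ω₀² − 2|α|θ with ω = 0 ⇒ θ = ω₀²/(2|α|) = 17100 rad = 2722 rev.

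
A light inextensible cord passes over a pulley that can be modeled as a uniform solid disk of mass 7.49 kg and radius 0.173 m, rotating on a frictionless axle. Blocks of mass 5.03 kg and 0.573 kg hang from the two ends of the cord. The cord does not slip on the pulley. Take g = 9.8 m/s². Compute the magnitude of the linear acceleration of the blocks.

a ≈ 4.67 m/s²

I = ½MR² = (1/2)(7.49)(0.173)² = 0.1121 kg·m².
Heavier block: m₁g − T₁ = m₁a. Lighter block: T₂ − m₂g = m₂a.
Pulley: (T₁ − T₂)R = Iα = I(a/R), so T₁ − T₂ = (I/R²)a = (1/2)M_p a = 3.745·a.
Adding the three: (m₁ − m₂)g = (m₁ + m₂ + 3.745)a, so a = (5.03 − 0.573)(9.8)/(5.03 + 0.573 + 3.745) = 4.673 m/s².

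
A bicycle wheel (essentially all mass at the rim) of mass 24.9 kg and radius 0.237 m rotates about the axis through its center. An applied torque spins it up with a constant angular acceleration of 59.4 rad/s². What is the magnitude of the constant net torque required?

I = MR² = (24.9)(0.237)² = 1.399 kg·m².
τ = Iα = (1.399)(59.40) = 83.08 N·m.

τ ≈ 83.1 N·m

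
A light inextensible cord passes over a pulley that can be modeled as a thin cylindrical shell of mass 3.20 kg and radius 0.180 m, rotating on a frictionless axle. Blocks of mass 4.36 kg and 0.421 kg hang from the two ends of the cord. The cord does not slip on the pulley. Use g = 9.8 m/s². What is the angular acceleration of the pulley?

I = MR² = (3.20)(0.180)² = 0.1037 kg·m².
Heavier block: m₁g − T₁ = m₁a. Lighter block: T₂ − m₂g = m₂a.
Pulley: (T₁ − T₂)R = Iα = I(a/R), so T₁ − T₂ = (I/R²)a = 1·M_p a = 3.200·a.
Adding the three: (m₁ − m₂)g = (m₁ + m₂ + 3.200)a, so a = (4.36 − 0.421)(9.8)/(4.36 + 0.421 + 3.200) = 4.837 m/s².
α = a/R = 4.837/0.180 = 26.87 rad/s².

α ≈ 26.9 rad/s²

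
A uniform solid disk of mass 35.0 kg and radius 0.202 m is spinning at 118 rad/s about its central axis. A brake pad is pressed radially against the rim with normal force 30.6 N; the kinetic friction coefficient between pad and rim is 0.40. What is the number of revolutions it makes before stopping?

≈ 320 revolutions

I = ½MR² = (1/2)(35.0)(0.202)² = 0.7141 kg·m².
Friction force f = μN = (0.40)(30.6) = 12.24 N at the rim; torque magnitude τ = fR = 2.472 N·m, opposing ω.
|α| = τ/I = 2.472/0.7141 = 3.463 rad/s² (deceleration).
ω² = ω₀² − 2|α|θ with ω = 0 ⇒ θ = ω₀²/(2|α|) = 2011 rad = 320.0 rev.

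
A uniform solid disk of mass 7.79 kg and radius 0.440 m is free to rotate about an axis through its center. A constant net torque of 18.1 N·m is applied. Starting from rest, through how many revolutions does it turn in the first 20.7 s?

I = ½MR² = (1/2)(7.79)(0.440)² = 0.7541 kg·m².
α = τ/I = 18.1/0.7541 = 24.00 rad/s².
θ = ½αt² = ½(24.00)(20.7)² = 5143 rad.
Revolutions = θ/(2π) = 818.5.

≈ 818 revolutions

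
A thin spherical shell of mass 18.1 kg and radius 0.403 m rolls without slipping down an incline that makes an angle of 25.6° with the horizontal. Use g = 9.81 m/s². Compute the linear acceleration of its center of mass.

Translation along the incline: Mg sinθ − f = Ma.
Rotation about the center: fR = Iα with I = (2/3)MR². No-slip gives a = αR, so f = (I/R²)a = (2/3)M a.
Substituting: Mg sinθ = (1 + 0.6667)Ma, so a = g sinθ/(1 + 0.6667) = (9.81) sin 25.6° / 1.667 = 2.543 m/s².

a ≈ 2.54 m/s²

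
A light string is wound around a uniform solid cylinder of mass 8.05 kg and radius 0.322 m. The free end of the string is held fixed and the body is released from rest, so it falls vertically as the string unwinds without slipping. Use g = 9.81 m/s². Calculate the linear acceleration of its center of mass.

a ≈ 6.54 m/s²

Translation: Mg − T = Ma. Rotation about the center: TR = Iα with I = ½MR².
With a = αR: T = (I/R²)a = (1/2)M a, so Mg = (1 + 0.5000)Ma.
a = g/(1 + 0.5000) = 9.81/1.500 = 6.540 m/s².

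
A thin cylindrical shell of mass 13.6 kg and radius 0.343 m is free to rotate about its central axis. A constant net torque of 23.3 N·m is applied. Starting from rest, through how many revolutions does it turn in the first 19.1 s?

I = MR² = (13.6)(0.343)² = 1.600 kg·m².
α = τ/I = 23.3/1.600 = 14.56 rad/s².
θ = ½αt² = ½(14.56)(19.1)² = 2656 rad.
Revolutions = θ/(2π) = 422.8.

≈ 423 revolutions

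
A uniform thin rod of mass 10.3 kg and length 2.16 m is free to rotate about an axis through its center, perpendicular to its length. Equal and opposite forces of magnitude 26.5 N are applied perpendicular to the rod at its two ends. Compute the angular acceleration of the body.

I = (1/12)ML² = (1/12)(10.3)(2.16)² = 4.005 kg·m².
The couple gives τ = F·(L/2) + F·(L/2) = F L = (26.5)(2.16) = 57.24 N·m.
From τ = Iα: α = 57.24/4.005 = 14.29 rad/s².

α ≈ 14.3 rad/s²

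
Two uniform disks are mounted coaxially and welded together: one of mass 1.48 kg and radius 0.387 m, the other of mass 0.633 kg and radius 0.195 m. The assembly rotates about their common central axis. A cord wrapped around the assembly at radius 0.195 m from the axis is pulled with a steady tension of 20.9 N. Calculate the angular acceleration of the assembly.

I = ½M₁R₁² + ½M₂R₂² = ½(1.48)(0.387)² + ½(0.633)(0.195)² = 0.1229 kg·m².
τ = F r = (20.9)(0.195) = 4.075 N·m.
α = τ/I = 4.075/0.1229 = 33.17 rad/s².

α ≈ 33.2 rad/s²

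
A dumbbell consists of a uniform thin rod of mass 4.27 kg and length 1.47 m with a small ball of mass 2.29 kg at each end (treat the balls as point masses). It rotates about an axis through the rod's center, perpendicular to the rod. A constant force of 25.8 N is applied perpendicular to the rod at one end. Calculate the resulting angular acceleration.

α ≈ 5.85 rad/s²

I_rod = (1/12)ML² = (1/12)(4.27)(1.47)² = 0.7689 kg·m².
I_balls = 2·m·(L/2)² = 2(2.29)(0.7350)² = 2.474 kg·m².
Total I = 3.243 kg·m².
τ = F·(L/2) = (25.8)(0.735) = 18.96 N·m.
α = τ/I = 18.96/3.243 = 5.847 rad/s².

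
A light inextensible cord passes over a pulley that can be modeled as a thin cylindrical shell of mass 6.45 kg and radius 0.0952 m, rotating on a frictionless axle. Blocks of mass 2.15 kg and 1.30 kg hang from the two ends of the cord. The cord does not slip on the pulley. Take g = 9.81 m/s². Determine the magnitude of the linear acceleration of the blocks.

a ≈ 0.842 m/s²

I = MR² = (6.45)(0.0952)² = 0.05846 kg·m².
Heavier block: m₁g − T₁ = m₁a. Lighter block: T₂ − m₂g = m₂a.
Pulley: (T₁ − T₂)R = Iα = I(a/R), so T₁ − T₂ = (I/R²)a = 1·M_p a = 6.450·a.
Adding the three: (m₁ − m₂)g = (m₁ + m₂ + 6.450)a, so a = (2.15 − 1.30)(9.81)/(2.15 + 1.30 + 6.450) = 0.8423 m/s².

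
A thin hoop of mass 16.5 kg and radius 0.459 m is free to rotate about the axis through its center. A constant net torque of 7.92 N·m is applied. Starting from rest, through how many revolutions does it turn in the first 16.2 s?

I = MR² = (16.5)(0.459)² = 3.476 kg·m².
α = τ/I = 7.92/3.476 = 2.278 rad/s².
θ = ½αt² = ½(2.278)(16.2)² = 299.0 rad.
Revolutions = θ/(2π) = 47.58.

≈ 47.6 revolutions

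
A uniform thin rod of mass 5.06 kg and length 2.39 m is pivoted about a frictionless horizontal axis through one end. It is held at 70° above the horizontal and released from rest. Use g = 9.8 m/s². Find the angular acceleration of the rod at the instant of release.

α ≈ 2.10 rad/s²

About the pivot, I = (1/3)ML² = (1/3)(5.06)(2.39)² = 9.634 kg·m².
The weight acts at the center, a distance L/2 = 1.195 m from the pivot; τ = Mg(L/2) cos 70° = 20.27 N·m.
α = τ/I = 20.27/9.634 = 2.104 rad/s².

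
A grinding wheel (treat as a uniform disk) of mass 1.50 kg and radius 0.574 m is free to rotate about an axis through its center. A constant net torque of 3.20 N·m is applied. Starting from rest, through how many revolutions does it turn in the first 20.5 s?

≈ 433 revolutions

I = ½MR² = (1/2)(1.50)(0.574)² = 0.2471 kg·m².
α = τ/I = 3.20/0.2471 = 12.95 rad/s².
θ = ½αt² = ½(12.95)(20.5)² = 2721 rad.
Revolutions = θ/(2π) = 433.1.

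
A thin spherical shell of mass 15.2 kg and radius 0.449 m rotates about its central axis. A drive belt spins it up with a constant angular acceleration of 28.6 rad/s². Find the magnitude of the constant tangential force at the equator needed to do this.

I = (2/3)MR² = (2/3)(15.2)(0.449)² = 2.043 kg·m².
The required torque is τ = Iα = (2.043)(28.60) = 58.43 N·m.
A tangential force at the equator gives τ = FR, so F = τ/R = 58.43/0.449 = 130.1 N.

F ≈ 130 N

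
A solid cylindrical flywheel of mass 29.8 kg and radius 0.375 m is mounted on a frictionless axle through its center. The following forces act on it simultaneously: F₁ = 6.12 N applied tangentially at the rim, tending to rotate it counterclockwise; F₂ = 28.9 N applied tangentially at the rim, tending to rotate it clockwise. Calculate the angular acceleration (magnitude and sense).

I = ½MR² = (1/2)(29.8)(0.375)² = 2.095 kg·m².
Taking counterclockwise as positive: τ₁ = +(6.12)(0.375) = +2.295 N·m; τ₂ = −(28.9)(0.375) = −10.84 N·m.
Net torque τ = -8.542 N·m.
α = τ/I = -8.542/2.095 = -4.077 rad/s².

α ≈ 4.08 rad/s², clockwise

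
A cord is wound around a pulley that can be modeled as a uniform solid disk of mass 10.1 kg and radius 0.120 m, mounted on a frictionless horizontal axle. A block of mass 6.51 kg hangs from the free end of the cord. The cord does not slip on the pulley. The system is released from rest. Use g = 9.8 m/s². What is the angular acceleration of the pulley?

α ≈ 46.0 rad/s²

I = ½MR² = (1/2)(10.1)(0.120)² = 0.07272 kg·m².
Block: mg − T = ma. Pulley: TR = Iα. No-slip: a = αR, so T = (I/R²)a = 5.050·a.
Then mg = (m + 5.050)a, so a = (6.51)(9.8)/(6.51 + 5.050) = 5.519 m/s².
α = a/R = 5.519/0.120 = 45.99 rad/s².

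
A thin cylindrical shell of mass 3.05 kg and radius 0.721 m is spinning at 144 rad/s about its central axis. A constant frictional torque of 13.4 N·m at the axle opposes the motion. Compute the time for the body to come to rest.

t ≈ 17.0 s

I = MR² = (3.05)(0.721)² = 1.586 kg·m².
The net torque has magnitude 13.4 N·m, opposing ω.
|α| = τ/I = 13.40/1.586 = 8.452 rad/s² (deceleration).
0 = ω₀ − |α|t ⇒ t = ω₀/|α| = 144/8.452 = 17.04 s.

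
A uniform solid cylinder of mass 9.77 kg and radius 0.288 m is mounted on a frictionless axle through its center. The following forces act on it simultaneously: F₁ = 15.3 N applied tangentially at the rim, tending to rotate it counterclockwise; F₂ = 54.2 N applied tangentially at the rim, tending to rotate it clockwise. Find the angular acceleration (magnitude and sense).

I = ½MR² = (1/2)(9.77)(0.288)² = 0.4052 kg·m².
Taking counterclockwise as positive: τ₁ = +(15.3)(0.288) = +4.406 N·m; τ₂ = −(54.2)(0.288) = −15.61 N·m.
Net torque τ = -11.20 N·m.
α = τ/I = -11.20/0.4052 = -27.65 rad/s².

α ≈ 27.6 rad/s², clockwise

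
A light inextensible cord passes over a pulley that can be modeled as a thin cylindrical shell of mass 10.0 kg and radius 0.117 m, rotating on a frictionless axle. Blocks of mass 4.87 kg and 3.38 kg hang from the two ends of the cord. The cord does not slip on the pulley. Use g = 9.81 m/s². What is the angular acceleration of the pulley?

α ≈ 6.85 rad/s²

I = MR² = (10.0)(0.117)² = 0.1369 kg·m².
Heavier block: m₁g − T₁ = m₁a. Lighter block: T₂ − m₂g = m₂a.
Pulley: (T₁ − T₂)R = Iα = I(a/R), so T₁ − T₂ = (I/R²)a = 1·M_p a = 10.00·a.
Adding the three: (m₁ − m₂)g = (m₁ + m₂ + 10.00)a, so a = (4.87 − 3.38)(9.81)/(4.87 + 3.38 + 10.00) = 0.8009 m/s².
α = a/R = 0.8009/0.117 = 6.846 rad/s².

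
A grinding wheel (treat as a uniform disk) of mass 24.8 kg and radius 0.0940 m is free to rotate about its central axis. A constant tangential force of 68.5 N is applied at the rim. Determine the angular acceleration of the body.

α ≈ 58.8 rad/s²

I = ½MR² = (1/2)(24.8)(0.0940)² = 0.1096 kg·m².
τ = F R = (68.5)(0.0940) = 6.439 N·m.
From τ = Iα: α = 6.439/0.1096 = 58.77 rad/s².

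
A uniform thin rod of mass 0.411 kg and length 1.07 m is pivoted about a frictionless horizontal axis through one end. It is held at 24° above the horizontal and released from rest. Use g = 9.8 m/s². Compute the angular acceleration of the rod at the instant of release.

About the pivot, I = (1/3)ML² = (1/3)(0.411)(1.07)² = 0.1569 kg·m².
The weight acts at the center, a distance L/2 = 0.5350 m from the pivot; τ = Mg(L/2) cos 24° = 1.969 N·m.
α = τ/I = 1.969/0.1569 = 12.55 rad/s².

α ≈ 12.6 rad/s²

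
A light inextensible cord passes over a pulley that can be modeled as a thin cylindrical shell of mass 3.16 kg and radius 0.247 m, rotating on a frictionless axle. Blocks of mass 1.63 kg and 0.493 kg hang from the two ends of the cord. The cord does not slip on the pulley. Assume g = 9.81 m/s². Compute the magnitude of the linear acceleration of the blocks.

I = MR² = (3.16)(0.247)² = 0.1928 kg·m².
Heavier block: m₁g − T₁ = m₁a. Lighter block: T₂ − m₂g = m₂a.
Pulley: (T₁ − T₂)R = Iα = I(a/R), so T₁ − T₂ = (I/R²)a = 1·M_p a = 3.160·a.
Adding the three: (m₁ − m₂)g = (m₁ + m₂ + 3.160)a, so a = (1.63 − 0.493)(9.81)/(1.63 + 0.493 + 3.160) = 2.111 m/s².

a ≈ 2.11 m/s²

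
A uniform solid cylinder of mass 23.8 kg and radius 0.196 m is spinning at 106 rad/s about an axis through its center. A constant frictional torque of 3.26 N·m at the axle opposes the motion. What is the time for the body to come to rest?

t ≈ 14.9 s

I = ½MR² = (1/2)(23.8)(0.196)² = 0.4572 kg·m².
The net torque has magnitude 3.26 N·m, opposing ω.
|α| = τ/I = 3.260/0.4572 = 7.131 rad/s² (deceleration).
0 = ω₀ − |α|t ⇒ t = ω₀/|α| = 106/7.131 = 14.86 s.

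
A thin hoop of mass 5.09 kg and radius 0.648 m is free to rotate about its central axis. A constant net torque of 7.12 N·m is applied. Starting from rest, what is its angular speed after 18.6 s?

I = MR² = (5.09)(0.648)² = 2.137 kg·m².
α = τ/I = 7.12/2.137 = 3.331 rad/s².
ω = ω₀ + αt = 0 + (3.331)(18.6) = 61.96 rad/s.

ω ≈ 62.0 rad/s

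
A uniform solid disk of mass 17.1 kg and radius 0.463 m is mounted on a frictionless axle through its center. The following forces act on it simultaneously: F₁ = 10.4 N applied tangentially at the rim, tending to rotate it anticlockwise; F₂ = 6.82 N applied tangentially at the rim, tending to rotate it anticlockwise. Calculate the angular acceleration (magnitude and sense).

α ≈ 4.35 rad/s², anticlockwise

I = ½MR² = (1/2)(17.1)(0.463)² = 1.833 kg·m².
Taking anticlockwise as positive: τ₁ = +(10.4)(0.463) = +4.815 N·m; τ₂ = +(6.82)(0.463) = +3.158 N·m.
Net torque τ = 7.973 N·m.
α = τ/I = 7.973/1.833 = 4.350 rad/s².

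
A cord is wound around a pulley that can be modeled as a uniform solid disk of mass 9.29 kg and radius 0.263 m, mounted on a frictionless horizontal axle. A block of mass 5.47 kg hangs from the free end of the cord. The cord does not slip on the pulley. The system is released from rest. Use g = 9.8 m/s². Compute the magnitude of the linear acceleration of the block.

a ≈ 5.30 m/s²

I = ½MR² = (1/2)(9.29)(0.263)² = 0.3213 kg·m².
Block: mg − T = ma. Pulley: TR = Iα. No-slip: a = αR, so T = (I/R²)a = 4.645·a.
Then mg = (m + 4.645)a, so a = (5.47)(9.8)/(5.47 + 4.645) = 5.300 m/s².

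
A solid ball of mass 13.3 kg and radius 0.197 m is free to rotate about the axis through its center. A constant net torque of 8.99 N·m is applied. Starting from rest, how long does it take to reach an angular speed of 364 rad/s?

t ≈ 8.36 s

I = (2/5)MR² = (2/5)(13.3)(0.197)² = 0.2065 kg·m².
α = τ/I = 8.99/0.2065 = 43.54 rad/s².
ω = αt ⇒ t = ω/α = 364/43.54 = 8.360 s.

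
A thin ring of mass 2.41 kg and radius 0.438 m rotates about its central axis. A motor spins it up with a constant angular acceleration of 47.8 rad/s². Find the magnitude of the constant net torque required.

τ ≈ 22.1 N·m

I = MR² = (2.41)(0.438)² = 0.4623 kg·m².
τ = Iα = (0.4623)(47.80) = 22.10 N·m.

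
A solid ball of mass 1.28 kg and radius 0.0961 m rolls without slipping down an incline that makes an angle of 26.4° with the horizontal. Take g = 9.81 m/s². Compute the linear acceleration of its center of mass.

Translation along the incline: Mg sinθ − f = Ma.
Rotation about the center: fR = Iα with I = (2/5)MR². No-slip gives a = αR, so f = (I/R²)a = (2/5)M a.
Substituting: Mg sinθ = (1 + 0.4000)Ma, so a = g sinθ/(1 + 0.4000) = (9.81) sin 26.4° / 1.400 = 3.116 m/s².

a ≈ 3.12 m/s²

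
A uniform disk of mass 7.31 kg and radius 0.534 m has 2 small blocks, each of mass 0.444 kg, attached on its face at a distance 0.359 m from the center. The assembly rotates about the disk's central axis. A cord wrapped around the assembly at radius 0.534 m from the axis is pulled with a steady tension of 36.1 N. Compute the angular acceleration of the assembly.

I_disk = ½MR² = ½(7.31)(0.534)² = 1.042 kg·m².
I_blocks = 2·m·r² = 2(0.444)(0.359)² = 0.1144 kg·m².
Total I = 1.157 kg·m².
τ = F r = (36.1)(0.534) = 19.28 N·m.
α = τ/I = 19.28/1.157 = 16.67 rad/s².

α ≈ 16.7 rad/s²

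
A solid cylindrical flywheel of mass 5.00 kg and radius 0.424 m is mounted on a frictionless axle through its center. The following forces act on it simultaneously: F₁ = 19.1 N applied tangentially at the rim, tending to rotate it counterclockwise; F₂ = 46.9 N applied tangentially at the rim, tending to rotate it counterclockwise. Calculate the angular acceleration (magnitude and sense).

α ≈ 62.3 rad/s², counterclockwise

I = ½MR² = (1/2)(5.00)(0.424)² = 0.4494 kg·m².
Taking counterclockwise as positive: τ₁ = +(19.1)(0.424) = +8.098 N·m; τ₂ = +(46.9)(0.424) = +19.89 N·m.
Net torque τ = 27.98 N·m.
α = τ/I = 27.98/0.4494 = 62.26 rad/s².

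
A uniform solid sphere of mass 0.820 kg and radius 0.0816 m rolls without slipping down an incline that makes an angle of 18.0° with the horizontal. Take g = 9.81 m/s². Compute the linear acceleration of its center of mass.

Translation along the incline: Mg sinθ − f = Ma.
Rotation about the center: fR = Iα with I = (2/5)MR². No-slip gives a = αR, so f = (I/R²)a = (2/5)M a.
Substituting: Mg sinθ = (1 + 0.4000)Ma, so a = g sinθ/(1 + 0.4000) = (9.81) sin 18.0° / 1.400 = 2.165 m/s².

a ≈ 2.17 m/s²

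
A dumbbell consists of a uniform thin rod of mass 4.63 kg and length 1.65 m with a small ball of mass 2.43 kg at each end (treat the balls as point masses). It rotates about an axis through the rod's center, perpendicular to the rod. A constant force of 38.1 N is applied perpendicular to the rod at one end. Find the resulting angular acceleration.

α ≈ 7.21 rad/s²

I_rod = (1/12)ML² = (1/12)(4.63)(1.65)² = 1.050 kg·m².
I_balls = 2·m·(L/2)² = 2(2.43)(0.8250)² = 3.308 kg·m².
Total I = 4.358 kg·m².
τ = F·(L/2) = (38.1)(0.825) = 31.43 N·m.
α = τ/I = 31.43/4.358 = 7.212 rad/s².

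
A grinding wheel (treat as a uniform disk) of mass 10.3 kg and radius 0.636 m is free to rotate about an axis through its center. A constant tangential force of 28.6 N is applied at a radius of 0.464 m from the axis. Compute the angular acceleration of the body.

α ≈ 6.37 rad/s²

I = ½MR² = (1/2)(10.3)(0.636)² = 2.083 kg·m².
τ = F·r = (28.6)(0.464) = 13.27 N·m.
Newton's second law for rotation, τ = Iα, gives α = τ/I = 13.27/2.083 = 6.370 rad/s².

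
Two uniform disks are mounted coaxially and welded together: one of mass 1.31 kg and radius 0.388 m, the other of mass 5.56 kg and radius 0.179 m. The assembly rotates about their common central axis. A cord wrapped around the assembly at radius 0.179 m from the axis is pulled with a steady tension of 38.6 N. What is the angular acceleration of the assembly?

I = ½M₁R₁² + ½M₂R₂² = ½(1.31)(0.388)² + ½(5.56)(0.179)² = 0.1877 kg·m².
τ = F r = (38.6)(0.179) = 6.909 N·m.
α = τ/I = 6.909/0.1877 = 36.81 rad/s².

α ≈ 36.8 rad/s²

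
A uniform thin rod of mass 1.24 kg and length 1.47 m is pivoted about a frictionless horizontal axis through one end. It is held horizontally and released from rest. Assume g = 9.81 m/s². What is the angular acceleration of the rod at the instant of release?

About the pivot, I = (1/3)ML² = (1/3)(1.24)(1.47)² = 0.8932 kg·m².
The weight acts at the center, a distance L/2 = 0.7350 m from the pivot; τ = Mg(L/2) = 8.941 N·m.
α = τ/I = 8.941/0.8932 = 10.01 rad/s².
(Equivalently α = (3g/(2L)) = 10.01 rad/s².)

α ≈ 10.0 rad/s²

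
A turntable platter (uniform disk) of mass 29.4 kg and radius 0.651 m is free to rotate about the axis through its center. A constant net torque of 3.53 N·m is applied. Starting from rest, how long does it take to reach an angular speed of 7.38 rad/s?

t ≈ 13.0 s

I = ½MR² = (1/2)(29.4)(0.651)² = 6.230 kg·m².
α = τ/I = 3.53/6.230 = 0.5666 rad/s².
ω = αt ⇒ t = ω/α = 7.38/0.5666 = 13.02 s.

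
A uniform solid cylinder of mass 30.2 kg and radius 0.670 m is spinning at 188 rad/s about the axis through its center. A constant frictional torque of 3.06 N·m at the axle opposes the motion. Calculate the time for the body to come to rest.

t ≈ 416 s

I = ½MR² = (1/2)(30.2)(0.670)² = 6.778 kg·m².
The net torque has magnitude 3.06 N·m, opposing ω.
|α| = τ/I = 3.060/6.778 = 0.4514 rad/s² (deceleration).
0 = ω₀ − |α|t ⇒ t = ω₀/|α| = 188/0.4514 = 416.5 s.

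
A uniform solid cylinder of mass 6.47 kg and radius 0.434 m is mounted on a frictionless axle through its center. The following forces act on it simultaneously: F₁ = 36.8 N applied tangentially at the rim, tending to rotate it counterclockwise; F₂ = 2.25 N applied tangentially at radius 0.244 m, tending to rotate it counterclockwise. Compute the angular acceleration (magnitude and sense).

α ≈ 27.1 rad/s², counterclockwise

I = ½MR² = (1/2)(6.47)(0.434)² = 0.6093 kg·m².
Taking counterclockwise as positive: τ₁ = +(36.8)(0.434) = +15.97 N·m; τ₂ = +(2.25)(0.244) = +0.5490 N·m.
Net torque τ = 16.52 N·m.
α = τ/I = 16.52/0.6093 = 27.11 rad/s².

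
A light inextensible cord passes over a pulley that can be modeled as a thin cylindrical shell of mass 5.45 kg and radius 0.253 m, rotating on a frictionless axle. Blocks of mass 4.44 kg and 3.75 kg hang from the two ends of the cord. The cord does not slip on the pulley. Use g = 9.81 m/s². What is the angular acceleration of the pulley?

α ≈ 1.96 rad/s²

I = MR² = (5.45)(0.253)² = 0.3488 kg·m².
Heavier block: m₁g − T₁ = m₁a. Lighter block: T₂ − m₂g = m₂a.
Pulley: (T₁ − T₂)R = Iα = I(a/R), so T₁ − T₂ = (I/R²)a = 1·M_p a = 5.450·a.
Adding the three: (m₁ − m₂)g = (m₁ + m₂ + 5.450)a, so a = (4.44 − 3.75)(9.81)/(4.44 + 3.75 + 5.450) = 0.4963 m/s².
α = a/R = 0.4963/0.253 = 1.961 rad/s².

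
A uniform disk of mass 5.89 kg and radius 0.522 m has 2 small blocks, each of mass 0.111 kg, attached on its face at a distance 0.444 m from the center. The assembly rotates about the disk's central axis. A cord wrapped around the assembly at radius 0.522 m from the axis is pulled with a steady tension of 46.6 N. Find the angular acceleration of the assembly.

I_disk = ½MR² = ½(5.89)(0.522)² = 0.8025 kg·m².
I_blocks = 2·m·r² = 2(0.111)(0.444)² = 0.04376 kg·m².
Total I = 0.8462 kg·m².
τ = F r = (46.6)(0.522) = 24.33 N·m.
α = τ/I = 24.33/0.8462 = 28.75 rad/s².

α ≈ 28.7 rad/s²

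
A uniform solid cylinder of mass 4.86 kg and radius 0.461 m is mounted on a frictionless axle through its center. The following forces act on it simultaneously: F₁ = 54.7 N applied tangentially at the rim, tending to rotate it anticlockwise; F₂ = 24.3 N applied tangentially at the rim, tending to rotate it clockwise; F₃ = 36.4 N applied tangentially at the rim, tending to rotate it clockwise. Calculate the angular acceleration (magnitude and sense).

α ≈ 5.36 rad/s², clockwise

I = ½MR² = (1/2)(4.86)(0.461)² = 0.5164 kg·m².
Taking anticlockwise as positive: τ₁ = +(54.7)(0.461) = +25.22 N·m; τ₂ = −(24.3)(0.461) = −11.20 N·m; τ₃ = −(36.4)(0.461) = −16.78 N·m.
Net torque τ = -2.766 N·m.
α = τ/I = -2.766/0.5164 = -5.356 rad/s².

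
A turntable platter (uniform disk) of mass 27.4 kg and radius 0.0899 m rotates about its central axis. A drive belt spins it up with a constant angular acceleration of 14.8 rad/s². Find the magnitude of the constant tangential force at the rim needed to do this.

F ≈ 18.2 N

I = ½MR² = (1/2)(27.4)(0.0899)² = 0.1107 kg·m².
The required torque is τ = Iα = (0.1107)(14.80) = 1.639 N·m.
A tangential force at the rim gives τ = FR, so F = τ/R = 1.639/0.0899 = 18.23 N.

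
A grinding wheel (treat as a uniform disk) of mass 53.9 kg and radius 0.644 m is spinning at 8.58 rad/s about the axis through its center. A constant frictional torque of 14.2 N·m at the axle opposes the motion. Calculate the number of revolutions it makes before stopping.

I = ½MR² = (1/2)(53.9)(0.644)² = 11.18 kg·m².
The net torque has magnitude 14.2 N·m, opposing ω.
|α| = τ/I = 14.20/11.18 = 1.270 rad/s² (deceleration).
ω² = ω₀² − 2|α|θ with ω = 0 ⇒ θ = ω₀²/(2|α|) = 28.97 rad = 4.611 rev.

≈ 4.61 revolutions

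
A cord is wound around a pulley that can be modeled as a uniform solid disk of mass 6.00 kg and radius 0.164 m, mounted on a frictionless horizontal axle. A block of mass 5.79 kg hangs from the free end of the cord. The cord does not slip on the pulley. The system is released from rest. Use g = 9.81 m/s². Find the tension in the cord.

I = ½MR² = (1/2)(6.00)(0.164)² = 0.08069 kg·m².
Block: mg − T = ma. Pulley: TR = Iα. No-slip: a = αR, so T = (I/R²)a = 3.000·a.
Then mg = (m + 3.000)a, so a = (5.79)(9.81)/(5.79 + 3.000) = 6.462 m/s².
T = 3.000·a = 19.39 N.

T ≈ 19.4 N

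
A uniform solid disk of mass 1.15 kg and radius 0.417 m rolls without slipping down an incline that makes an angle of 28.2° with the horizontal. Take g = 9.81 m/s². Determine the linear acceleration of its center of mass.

a ≈ 3.09 m/s²

Translation along the incline: Mg sinθ − f = Ma.
Rotation about the center: fR = Iα with I = ½MR². No-slip gives a = αR, so f = (I/R²)a = (1/2)M a.
Substituting: Mg sinθ = (1 + 0.5000)Ma, so a = g sinθ/(1 + 0.5000) = (9.81) sin 28.2° / 1.500 = 3.090 m/s².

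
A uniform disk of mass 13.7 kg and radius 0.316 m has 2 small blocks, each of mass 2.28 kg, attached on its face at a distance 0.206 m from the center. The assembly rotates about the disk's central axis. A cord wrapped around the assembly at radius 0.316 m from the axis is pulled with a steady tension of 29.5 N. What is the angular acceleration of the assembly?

α ≈ 10.6 rad/s²

I_disk = ½MR² = ½(13.7)(0.316)² = 0.6840 kg·m².
I_blocks = 2·m·r² = 2(2.28)(0.206)² = 0.1935 kg·m².
Total I = 0.8775 kg·m².
τ = F r = (29.5)(0.316) = 9.322 N·m.
α = τ/I = 9.322/0.8775 = 10.62 rad/s².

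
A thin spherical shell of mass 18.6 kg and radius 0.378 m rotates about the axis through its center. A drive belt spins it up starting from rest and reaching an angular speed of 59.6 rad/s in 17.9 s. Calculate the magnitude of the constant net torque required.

τ ≈ 5.90 N·m

I = (2/3)MR² = (2/3)(18.6)(0.378)² = 1.772 kg·m².
α = Δω/Δt = (59.6 − 0)/17.9 = 3.330 rad/s².
τ = Iα = (1.772)(3.330) = 5.899 N·m.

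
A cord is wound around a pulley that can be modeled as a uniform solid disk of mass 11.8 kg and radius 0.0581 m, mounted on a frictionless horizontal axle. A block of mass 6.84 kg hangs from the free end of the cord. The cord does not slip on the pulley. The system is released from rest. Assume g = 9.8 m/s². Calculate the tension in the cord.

T ≈ 31.0 N

I = ½MR² = (1/2)(11.8)(0.0581)² = 0.01992 kg·m².
Block: mg − T = ma. Pulley: TR = Iα. No-slip: a = αR, so T = (I/R²)a = 5.900·a.
Then mg = (m + 5.900)a, so a = (6.84)(9.8)/(6.84 + 5.900) = 5.262 m/s².
T = 5.900·a = 31.04 N.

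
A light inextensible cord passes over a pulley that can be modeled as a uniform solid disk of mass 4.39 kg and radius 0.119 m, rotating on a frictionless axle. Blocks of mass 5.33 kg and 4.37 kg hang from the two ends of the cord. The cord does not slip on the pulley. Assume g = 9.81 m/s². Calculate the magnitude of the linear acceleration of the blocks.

I = ½MR² = (1/2)(4.39)(0.119)² = 0.03108 kg·m².
Heavier block: m₁g − T₁ = m₁a. Lighter block: T₂ − m₂g = m₂a.
Pulley: (T₁ − T₂)R = Iα = I(a/R), so T₁ − T₂ = (I/R²)a = (1/2)M_p a = 2.195·a.
Adding the three: (m₁ − m₂)g = (m₁ + m₂ + 2.195)a, so a = (5.33 − 4.37)(9.81)/(5.33 + 4.37 + 2.195) = 0.7917 m/s².

a ≈ 0.792 m/s²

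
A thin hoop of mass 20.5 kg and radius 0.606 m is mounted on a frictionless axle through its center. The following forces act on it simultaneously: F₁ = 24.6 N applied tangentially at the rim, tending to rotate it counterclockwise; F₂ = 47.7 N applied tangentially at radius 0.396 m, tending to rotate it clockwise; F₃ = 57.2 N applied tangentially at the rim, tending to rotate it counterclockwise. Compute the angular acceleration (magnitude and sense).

I = MR² = (20.5)(0.606)² = 7.528 kg·m².
Taking counterclockwise as positive: τ₁ = +(24.6)(0.606) = +14.91 N·m; τ₂ = −(47.7)(0.396) = −18.89 N·m; τ₃ = +(57.2)(0.606) = +34.66 N·m.
Net torque τ = 30.68 N·m.
α = τ/I = 30.68/7.528 = 4.075 rad/s².

α ≈ 4.08 rad/s², counterclockwise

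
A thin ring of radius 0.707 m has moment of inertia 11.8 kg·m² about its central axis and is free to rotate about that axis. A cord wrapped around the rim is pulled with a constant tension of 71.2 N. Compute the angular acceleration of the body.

τ = F R = (71.2)(0.707) = 50.34 N·m.
From τ = Iα: α = 50.34/11.80 = 4.266 rad/s².

α ≈ 4.27 rad/s²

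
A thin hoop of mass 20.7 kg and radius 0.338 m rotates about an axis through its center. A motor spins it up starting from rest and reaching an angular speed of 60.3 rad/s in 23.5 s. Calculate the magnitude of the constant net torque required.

τ ≈ 6.07 N·m

I = MR² = (20.7)(0.338)² = 2.365 kg·m².
α = Δω/Δt = (60.3 − 0)/23.5 = 2.566 rad/s².
τ = Iα = (2.365)(2.566) = 6.068 N·m.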